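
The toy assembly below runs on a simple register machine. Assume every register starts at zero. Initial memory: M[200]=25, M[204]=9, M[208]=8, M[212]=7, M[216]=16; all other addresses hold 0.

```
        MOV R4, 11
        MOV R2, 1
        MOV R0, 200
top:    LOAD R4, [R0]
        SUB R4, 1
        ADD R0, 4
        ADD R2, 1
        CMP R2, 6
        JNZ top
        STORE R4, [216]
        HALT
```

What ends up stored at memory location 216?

15

MOV R4, 11 → R4=11
MOV R2, 1 → R2=1
MOV R0, 200 → R0=200
LOAD R4, [R0] → R4=M[200]=25
SUB R4, 1 → R4=25-1=24
ADD R0, 4 → R0=200+4=204
ADD R2, 1 → R2=1+1=2
CMP R2, 6  (cmp 2,6)
JNZ top: taken
LOAD R4, [R0] → R4=M[204]=9
SUB R4, 1 → R4=9-1=8
ADD R0, 4 → R0=204+4=208
ADD R2, 1 → R2=2+1=3
CMP R2, 6  (cmp 3,6)
JNZ top: taken
LOAD R4, [R0] → R4=M[208]=8
SUB R4, 1 → R4=8-1=7
ADD R0, 4 → R0=208+4=212
ADD R2, 1 → R2=3+1=4
CMP R2, 6  (cmp 4,6)
JNZ top: taken
LOAD R4, [R0] → R4=M[212]=7
SUB R4, 1 → R4=7-1=6
ADD R0, 4 → R0=212+4=216
ADD R2, 1 → R2=4+1=5
CMP R2, 6  (cmp 5,6)
JNZ top: taken
LOAD R4, [R0] → R4=M[216]=16
SUB R4, 1 → R4=16-1=15
ADD R0, 4 → R0=216+4=220
ADD R2, 1 → R2=5+1=6
CMP R2, 6  (cmp 6,6)
JNZ top: not taken
STORE R4, [216] → M[216]=15
halt.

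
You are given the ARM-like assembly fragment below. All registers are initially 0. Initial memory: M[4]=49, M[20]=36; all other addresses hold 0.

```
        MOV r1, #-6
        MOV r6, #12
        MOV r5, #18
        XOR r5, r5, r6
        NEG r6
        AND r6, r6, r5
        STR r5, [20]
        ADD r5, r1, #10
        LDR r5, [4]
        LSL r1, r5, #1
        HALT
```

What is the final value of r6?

20

MOV r1, #-6 → r1=-6
MOV r6, #12 → r6=12
MOV r5, #18 → r5=18
XOR r5, r5, r6 → r5=18^12=30
NEG r6 → r6=-(12)=-12
AND r6, r6, r5 → r6=(-12)&30=20
STR r5, [20] → M[20]=30
ADD r5, r1, #10 → r5=(-6)+10=4
LDR r5, [4] → r5=M[4]=49
LSL r1, r5, #1 → r1=49<<1=98
halt.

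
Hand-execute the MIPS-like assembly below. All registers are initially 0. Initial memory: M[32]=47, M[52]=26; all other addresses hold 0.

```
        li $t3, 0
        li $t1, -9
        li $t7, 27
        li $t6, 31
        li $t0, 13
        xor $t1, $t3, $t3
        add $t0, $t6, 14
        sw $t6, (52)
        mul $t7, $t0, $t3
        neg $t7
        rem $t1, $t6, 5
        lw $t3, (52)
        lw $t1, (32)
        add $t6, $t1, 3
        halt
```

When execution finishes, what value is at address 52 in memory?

31

$t3=0
$t1=-9
$t7=27
$t6=31
$t0=13
$t1=0^0=0
$t0=31+14=45
sw $t6, (52) → M[52]=31
$t7=45*0=0
$t7=-(0)=0
$t1=31%5=1
$t3=M[52]=31
$t1=M[32]=47
$t6=47+3=50
halt.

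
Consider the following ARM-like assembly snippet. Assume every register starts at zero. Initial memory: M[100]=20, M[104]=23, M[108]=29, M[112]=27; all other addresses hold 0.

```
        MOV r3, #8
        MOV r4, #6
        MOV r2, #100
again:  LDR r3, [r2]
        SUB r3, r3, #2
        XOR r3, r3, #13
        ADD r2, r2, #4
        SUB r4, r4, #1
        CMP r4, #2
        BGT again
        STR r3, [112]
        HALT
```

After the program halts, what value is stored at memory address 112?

20

r3=8
r4=6
r2=100
r3=M[100]=20
r3=20-2=18
r3=18^13=31
r2=100+4=104
r4=6-1=5
CMP r4, #2  (cmp 5,2)
BGT again: taken
r3=M[104]=23
r3=23-2=21
r3=21^13=24
r2=104+4=108
r4=5-1=4
CMP r4, #2  (cmp 4,2)
BGT again: taken
r3=M[108]=29
r3=29-2=27
r3=27^13=22
r2=108+4=112
r4=4-1=3
CMP r4, #2  (cmp 3,2)
BGT again: taken
r3=M[112]=27
r3=27-2=25
r3=25^13=20
r2=112+4=116
r4=3-1=2
CMP r4, #2  (cmp 2,2)
BGT again: not taken
STR r3, [112] → M[112]=20
halt.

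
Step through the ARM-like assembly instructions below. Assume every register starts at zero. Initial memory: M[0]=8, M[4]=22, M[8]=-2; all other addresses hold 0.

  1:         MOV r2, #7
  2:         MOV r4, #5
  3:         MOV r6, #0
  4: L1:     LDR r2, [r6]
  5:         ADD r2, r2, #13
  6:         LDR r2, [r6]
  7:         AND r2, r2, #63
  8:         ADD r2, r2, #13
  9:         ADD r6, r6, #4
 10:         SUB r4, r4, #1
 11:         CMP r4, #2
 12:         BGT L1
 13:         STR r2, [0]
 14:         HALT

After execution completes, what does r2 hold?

after MOV r2, #7: r2=7
after MOV r4, #5: r4=5
after MOV r6, #0: r6=0
after LDR r2, [r6]: r2=M[0]=8
after ADD r2, r2, #13: r2=8+13=21
after LDR r2, [r6]: r2=M[0]=8
after AND r2, r2, #63: r2=8&63=8
after ADD r2, r2, #13: r2=8+13=21
after ADD r6, r6, #4: r6=0+4=4
after SUB r4, r4, #1: r4=5-1=4
CMP r4, #2  (cmp 4,2)
BGT L1: taken
after LDR r2, [r6]: r2=M[4]=22
after ADD r2, r2, #13: r2=22+13=35
after LDR r2, [r6]: r2=M[4]=22
after AND r2, r2, #63: r2=22&63=22
after ADD r2, r2, #13: r2=22+13=35
after ADD r6, r6, #4: r6=4+4=8
after SUB r4, r4, #1: r4=4-1=3
CMP r4, #2  (cmp 3,2)
BGT L1: taken
after LDR r2, [r6]: r2=M[8]=-2
after ADD r2, r2, #13: r2=(-2)+13=11
after LDR r2, [r6]: r2=M[8]=-2
after AND r2, r2, #63: r2=(-2)&63=62
after ADD r2, r2, #13: r2=62+13=75
after ADD r6, r6, #4: r6=8+4=12
after SUB r4, r4, #1: r4=3-1=2
CMP r4, #2  (cmp 2,2)
BGT L1: not taken
STR r2, [0] → M[0]=75
halt.

75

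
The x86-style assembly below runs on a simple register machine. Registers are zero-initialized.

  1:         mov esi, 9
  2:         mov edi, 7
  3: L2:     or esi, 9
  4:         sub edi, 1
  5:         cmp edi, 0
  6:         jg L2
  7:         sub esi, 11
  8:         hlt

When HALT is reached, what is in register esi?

after mov esi, 9: esi=9
after mov edi, 7: edi=7
after or esi, 9: esi=9|9=9
after sub edi, 1: edi=7-1=6
cmp edi, 0  (cmp 6,0)
jg L2: taken
after or esi, 9: esi=9|9=9
after sub edi, 1: edi=6-1=5
cmp edi, 0  (cmp 5,0)
jg L2: taken
after or esi, 9: esi=9|9=9
after sub edi, 1: edi=5-1=4
cmp edi, 0  (cmp 4,0)
jg L2: taken
after or esi, 9: esi=9|9=9
after sub edi, 1: edi=4-1=3
cmp edi, 0  (cmp 3,0)
jg L2: taken
after or esi, 9: esi=9|9=9
after sub edi, 1: edi=3-1=2
cmp edi, 0  (cmp 2,0)
jg L2: taken
after or esi, 9: esi=9|9=9
after sub edi, 1: edi=2-1=1
cmp edi, 0  (cmp 1,0)
jg L2: taken
after or esi, 9: esi=9|9=9
after sub edi, 1: edi=1-1=0
cmp edi, 0  (cmp 0,0)
jg L2: not taken
after sub esi, 11: esi=9-11=-2
halt.

-2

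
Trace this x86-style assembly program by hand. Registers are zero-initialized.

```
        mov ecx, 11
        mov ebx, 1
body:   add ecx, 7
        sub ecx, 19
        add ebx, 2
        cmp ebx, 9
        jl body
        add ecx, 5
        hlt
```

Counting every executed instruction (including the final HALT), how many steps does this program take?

ecx=11
ebx=1
ecx=11+7=18
ecx=18-19=-1
ebx=1+2=3
cmp ebx, 9  (cmp 3,9)
jl body: taken
ecx=(-1)+7=6
ecx=6-19=-13
ebx=3+2=5
cmp ebx, 9  (cmp 5,9)
jl body: taken
ecx=(-13)+7=-6
ecx=(-6)-19=-25
ebx=5+2=7
cmp ebx, 9  (cmp 7,9)
jl body: taken
ecx=(-25)+7=-18
ecx=(-18)-19=-37
ebx=7+2=9
cmp ebx, 9  (cmp 9,9)
jl body: not taken
ecx=(-37)+5=-32
halt.
Total executed instructions: 24.

24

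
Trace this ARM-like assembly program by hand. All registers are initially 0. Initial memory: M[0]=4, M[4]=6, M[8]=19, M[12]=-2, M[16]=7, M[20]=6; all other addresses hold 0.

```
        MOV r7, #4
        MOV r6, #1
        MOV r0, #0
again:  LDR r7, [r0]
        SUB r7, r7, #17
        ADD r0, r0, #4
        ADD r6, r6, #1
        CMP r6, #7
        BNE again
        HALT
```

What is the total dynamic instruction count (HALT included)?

40

after MOV r7, #4: r7=4
after MOV r6, #1: r6=1
after MOV r0, #0: r0=0
after LDR r7, [r0]: r7=M[0]=4
after SUB r7, r7, #17: r7=4-17=-13
after ADD r0, r0, #4: r0=0+4=4
after ADD r6, r6, #1: r6=1+1=2
CMP r6, #7  (cmp 2,7)
BNE again: taken
after LDR r7, [r0]: r7=M[4]=6
after SUB r7, r7, #17: r7=6-17=-11
after ADD r0, r0, #4: r0=4+4=8
after ADD r6, r6, #1: r6=2+1=3
CMP r6, #7  (cmp 3,7)
BNE again: taken
after LDR r7, [r0]: r7=M[8]=19
after SUB r7, r7, #17: r7=19-17=2
after ADD r0, r0, #4: r0=8+4=12
after ADD r6, r6, #1: r6=3+1=4
CMP r6, #7  (cmp 4,7)
BNE again: taken
after LDR r7, [r0]: r7=M[12]=-2
after SUB r7, r7, #17: r7=(-2)-17=-19
after ADD r0, r0, #4: r0=12+4=16
after ADD r6, r6, #1: r6=4+1=5
CMP r6, #7  (cmp 5,7)
BNE again: taken
after LDR r7, [r0]: r7=M[16]=7
after SUB r7, r7, #17: r7=7-17=-10
after ADD r0, r0, #4: r0=16+4=20
after ADD r6, r6, #1: r6=5+1=6
CMP r6, #7  (cmp 6,7)
BNE again: taken
after LDR r7, [r0]: r7=M[20]=6
after SUB r7, r7, #17: r7=6-17=-11
after ADD r0, r0, #4: r0=20+4=24
after ADD r6, r6, #1: r6=6+1=7
CMP r6, #7  (cmp 7,7)
BNE again: not taken
halt.
Total executed instructions: 40.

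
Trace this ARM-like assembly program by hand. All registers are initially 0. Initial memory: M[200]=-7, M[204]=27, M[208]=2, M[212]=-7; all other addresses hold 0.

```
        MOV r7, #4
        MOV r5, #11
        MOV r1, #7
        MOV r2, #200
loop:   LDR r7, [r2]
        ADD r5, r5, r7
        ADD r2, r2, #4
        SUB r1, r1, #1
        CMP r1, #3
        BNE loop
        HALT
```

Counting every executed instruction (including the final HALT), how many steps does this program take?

MOV r7, #4 → r7=4
MOV r5, #11 → r5=11
MOV r1, #7 → r1=7
MOV r2, #200 → r2=200
LDR r7, [r2] → r7=M[200]=-7
ADD r5, r5, r7 → r5=11+(-7)=4
ADD r2, r2, #4 → r2=200+4=204
SUB r1, r1, #1 → r1=7-1=6
CMP r1, #3  (cmp 6,3)
BNE loop: taken
LDR r7, [r2] → r7=M[204]=27
ADD r5, r5, r7 → r5=4+27=31
ADD r2, r2, #4 → r2=204+4=208
SUB r1, r1, #1 → r1=6-1=5
CMP r1, #3  (cmp 5,3)
BNE loop: taken
LDR r7, [r2] → r7=M[208]=2
ADD r5, r5, r7 → r5=31+2=33
ADD r2, r2, #4 → r2=208+4=212
SUB r1, r1, #1 → r1=5-1=4
CMP r1, #3  (cmp 4,3)
BNE loop: taken
LDR r7, [r2] → r7=M[212]=-7
ADD r5, r5, r7 → r5=33+(-7)=26
ADD r2, r2, #4 → r2=212+4=216
SUB r1, r1, #1 → r1=4-1=3
CMP r1, #3  (cmp 3,3)
BNE loop: not taken
halt.
Total executed instructions: 29.

29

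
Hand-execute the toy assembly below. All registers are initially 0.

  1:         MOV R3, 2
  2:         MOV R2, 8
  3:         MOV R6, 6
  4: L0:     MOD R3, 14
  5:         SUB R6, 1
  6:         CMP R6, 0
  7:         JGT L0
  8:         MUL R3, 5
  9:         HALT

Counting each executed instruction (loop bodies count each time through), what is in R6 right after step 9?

MOV R3, 2 → R3=2
MOV R2, 8 → R2=8
MOV R6, 6 → R6=6
MOD R3, 14 → R3=2%14=2
SUB R6, 1 → R6=6-1=5
CMP R6, 0  (cmp 5,0)
JGT L0: taken
MOD R3, 14 → R3=2%14=2
SUB R6, 1 → R6=5-1=4
After step 9: R6 = 4.

4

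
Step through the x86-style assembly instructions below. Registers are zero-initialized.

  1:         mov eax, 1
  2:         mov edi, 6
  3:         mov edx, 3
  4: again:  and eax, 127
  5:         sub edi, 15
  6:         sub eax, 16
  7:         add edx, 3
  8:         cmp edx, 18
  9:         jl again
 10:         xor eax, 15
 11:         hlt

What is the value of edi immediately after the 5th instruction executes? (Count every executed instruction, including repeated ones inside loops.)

eax=1
edi=6
edx=3
eax=1&127=1
edi=6-15=-9
After step 5: edi = -9.

-9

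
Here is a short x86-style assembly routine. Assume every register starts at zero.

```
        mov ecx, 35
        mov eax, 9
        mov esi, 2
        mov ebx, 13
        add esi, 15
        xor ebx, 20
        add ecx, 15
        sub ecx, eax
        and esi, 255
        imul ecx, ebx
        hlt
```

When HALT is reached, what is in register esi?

17

ecx=35
eax=9
esi=2
ebx=13
esi=2+15=17
ebx=13^20=25
ecx=35+15=50
ecx=50-9=41
esi=17&255=17
ecx=41*25=1025
halt.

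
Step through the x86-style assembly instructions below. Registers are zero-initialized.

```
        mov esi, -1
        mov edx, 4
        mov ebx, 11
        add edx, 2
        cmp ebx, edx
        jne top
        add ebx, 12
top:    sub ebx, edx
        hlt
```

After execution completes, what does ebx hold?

esi=-1
edx=4
ebx=11
edx=4+2=6
cmp ebx, edx  (cmp 11,6)
jne top: taken
ebx=11-6=5
halt.

5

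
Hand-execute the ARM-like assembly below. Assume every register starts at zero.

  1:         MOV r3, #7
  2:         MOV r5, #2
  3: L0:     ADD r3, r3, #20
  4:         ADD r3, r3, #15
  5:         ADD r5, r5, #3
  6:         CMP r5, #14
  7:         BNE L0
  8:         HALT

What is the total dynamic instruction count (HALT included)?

23

after MOV r3, #7: r3=7
after MOV r5, #2: r5=2
after ADD r3, r3, #20: r3=7+20=27
after ADD r3, r3, #15: r3=27+15=42
after ADD r5, r5, #3: r5=2+3=5
CMP r5, #14  (cmp 5,14)
BNE L0: taken
after ADD r3, r3, #20: r3=42+20=62
after ADD r3, r3, #15: r3=62+15=77
after ADD r5, r5, #3: r5=5+3=8
CMP r5, #14  (cmp 8,14)
BNE L0: taken
after ADD r3, r3, #20: r3=77+20=97
after ADD r3, r3, #15: r3=97+15=112
after ADD r5, r5, #3: r5=8+3=11
CMP r5, #14  (cmp 11,14)
BNE L0: taken
after ADD r3, r3, #20: r3=112+20=132
after ADD r3, r3, #15: r3=132+15=147
after ADD r5, r5, #3: r5=11+3=14
CMP r5, #14  (cmp 14,14)
BNE L0: not taken
halt.
Total executed instructions: 23.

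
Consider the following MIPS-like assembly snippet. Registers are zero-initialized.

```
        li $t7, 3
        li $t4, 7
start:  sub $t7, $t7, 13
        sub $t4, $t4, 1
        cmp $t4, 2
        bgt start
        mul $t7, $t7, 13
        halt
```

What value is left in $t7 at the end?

after li $t7, 3: $t7=3
after li $t4, 7: $t4=7
after sub $t7, $t7, 13: $t7=3-13=-10
after sub $t4, $t4, 1: $t4=7-1=6
cmp $t4, 2  (cmp 6,2)
bgt start: taken
after sub $t7, $t7, 13: $t7=(-10)-13=-23
after sub $t4, $t4, 1: $t4=6-1=5
cmp $t4, 2  (cmp 5,2)
bgt start: taken
after sub $t7, $t7, 13: $t7=(-23)-13=-36
after sub $t4, $t4, 1: $t4=5-1=4
cmp $t4, 2  (cmp 4,2)
bgt start: taken
after sub $t7, $t7, 13: $t7=(-36)-13=-49
after sub $t4, $t4, 1: $t4=4-1=3
cmp $t4, 2  (cmp 3,2)
bgt start: taken
after sub $t7, $t7, 13: $t7=(-49)-13=-62
after sub $t4, $t4, 1: $t4=3-1=2
cmp $t4, 2  (cmp 2,2)
bgt start: not taken
after mul $t7, $t7, 13: $t7=(-62)*13=-806
halt.

-806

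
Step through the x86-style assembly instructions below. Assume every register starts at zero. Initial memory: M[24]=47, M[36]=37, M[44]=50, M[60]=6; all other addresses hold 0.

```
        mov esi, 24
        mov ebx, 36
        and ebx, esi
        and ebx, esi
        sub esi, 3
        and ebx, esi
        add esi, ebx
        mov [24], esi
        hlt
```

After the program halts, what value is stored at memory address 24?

after mov esi, 24: esi=24
after mov ebx, 36: ebx=36
after and ebx, esi: ebx=36&24=0
after and ebx, esi: ebx=0&24=0
after sub esi, 3: esi=24-3=21
after and ebx, esi: ebx=0&21=0
after add esi, ebx: esi=21+0=21
mov [24], esi → M[24]=21
halt.

21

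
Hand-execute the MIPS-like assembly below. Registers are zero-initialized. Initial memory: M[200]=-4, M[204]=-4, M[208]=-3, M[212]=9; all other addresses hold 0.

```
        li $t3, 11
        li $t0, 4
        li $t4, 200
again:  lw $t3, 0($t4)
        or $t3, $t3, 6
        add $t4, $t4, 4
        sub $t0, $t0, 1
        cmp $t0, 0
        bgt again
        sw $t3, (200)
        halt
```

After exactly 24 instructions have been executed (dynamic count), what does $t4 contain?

216

$t3=11
$t0=4
$t4=200
$t3=M[200]=-4
$t3=(-4)|6=-2
$t4=200+4=204
$t0=4-1=3
cmp $t0, 0  (cmp 3,0)
bgt again: taken
$t3=M[204]=-4
$t3=(-4)|6=-2
$t4=204+4=208
$t0=3-1=2
cmp $t0, 0  (cmp 2,0)
bgt again: taken
$t3=M[208]=-3
$t3=(-3)|6=-1
$t4=208+4=212
$t0=2-1=1
cmp $t0, 0  (cmp 1,0)
bgt again: taken
$t3=M[212]=9
$t3=9|6=15
$t4=212+4=216
After step 24: $t4 = 216.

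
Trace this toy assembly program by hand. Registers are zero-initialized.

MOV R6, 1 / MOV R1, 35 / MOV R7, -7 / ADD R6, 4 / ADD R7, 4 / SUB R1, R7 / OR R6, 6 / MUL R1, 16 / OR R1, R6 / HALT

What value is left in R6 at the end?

MOV R6, 1 → R6=1
MOV R1, 35 → R1=35
MOV R7, -7 → R7=-7
ADD R6, 4 → R6=1+4=5
ADD R7, 4 → R7=(-7)+4=-3
SUB R1, R7 → R1=35-(-3)=38
OR R6, 6 → R6=5|6=7
MUL R1, 16 → R1=38*16=608
OR R1, R6 → R1=608|7=615
halt.

7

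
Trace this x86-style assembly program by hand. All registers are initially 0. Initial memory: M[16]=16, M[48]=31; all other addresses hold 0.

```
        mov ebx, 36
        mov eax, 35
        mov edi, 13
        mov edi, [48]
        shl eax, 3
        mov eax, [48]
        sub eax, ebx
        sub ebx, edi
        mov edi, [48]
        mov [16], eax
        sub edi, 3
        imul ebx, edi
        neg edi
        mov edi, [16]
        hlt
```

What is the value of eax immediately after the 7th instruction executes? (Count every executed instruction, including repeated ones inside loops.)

ebx=36
eax=35
edi=13
edi=M[48]=31
eax=35<<3=280
eax=M[48]=31
eax=31-36=-5
After step 7: eax = -5.

-5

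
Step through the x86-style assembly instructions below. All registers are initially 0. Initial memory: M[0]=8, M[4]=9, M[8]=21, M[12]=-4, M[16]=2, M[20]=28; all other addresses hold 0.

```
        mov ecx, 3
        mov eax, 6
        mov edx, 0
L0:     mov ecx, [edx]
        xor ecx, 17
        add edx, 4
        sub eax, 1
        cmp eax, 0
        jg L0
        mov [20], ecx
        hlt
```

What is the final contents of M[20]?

13

after mov ecx, 3: ecx=3
after mov eax, 6: eax=6
after mov edx, 0: edx=0
after mov ecx, [edx]: ecx=M[0]=8
after xor ecx, 17: ecx=8^17=25
after add edx, 4: edx=0+4=4
after sub eax, 1: eax=6-1=5
cmp eax, 0  (cmp 5,0)
jg L0: taken
after mov ecx, [edx]: ecx=M[4]=9
after xor ecx, 17: ecx=9^17=24
after add edx, 4: edx=4+4=8
after sub eax, 1: eax=5-1=4
cmp eax, 0  (cmp 4,0)
jg L0: taken
after mov ecx, [edx]: ecx=M[8]=21
after xor ecx, 17: ecx=21^17=4
after add edx, 4: edx=8+4=12
after sub eax, 1: eax=4-1=3
cmp eax, 0  (cmp 3,0)
jg L0: taken
after mov ecx, [edx]: ecx=M[12]=-4
after xor ecx, 17: ecx=(-4)^17=-19
after add edx, 4: edx=12+4=16
after sub eax, 1: eax=3-1=2
cmp eax, 0  (cmp 2,0)
jg L0: taken
after mov ecx, [edx]: ecx=M[16]=2
after xor ecx, 17: ecx=2^17=19
after add edx, 4: edx=16+4=20
after sub eax, 1: eax=2-1=1
cmp eax, 0  (cmp 1,0)
jg L0: taken
after mov ecx, [edx]: ecx=M[20]=28
after xor ecx, 17: ecx=28^17=13
after add edx, 4: edx=20+4=24
after sub eax, 1: eax=1-1=0
cmp eax, 0  (cmp 0,0)
jg L0: not taken
mov [20], ecx → M[20]=13
halt.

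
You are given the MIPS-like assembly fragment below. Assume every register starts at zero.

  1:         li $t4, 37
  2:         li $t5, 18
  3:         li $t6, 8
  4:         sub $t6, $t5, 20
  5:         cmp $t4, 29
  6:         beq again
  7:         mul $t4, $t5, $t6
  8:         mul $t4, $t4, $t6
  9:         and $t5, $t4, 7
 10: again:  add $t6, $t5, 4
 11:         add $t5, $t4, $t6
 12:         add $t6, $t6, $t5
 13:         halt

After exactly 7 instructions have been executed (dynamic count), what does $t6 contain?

-2

after li $t4, 37: $t4=37
after li $t5, 18: $t5=18
after li $t6, 8: $t6=8
after sub $t6, $t5, 20: $t6=18-20=-2
cmp $t4, 29  (cmp 37,29)
beq again: not taken
after mul $t4, $t5, $t6: $t4=18*(-2)=-36
After step 7: $t6 = -2.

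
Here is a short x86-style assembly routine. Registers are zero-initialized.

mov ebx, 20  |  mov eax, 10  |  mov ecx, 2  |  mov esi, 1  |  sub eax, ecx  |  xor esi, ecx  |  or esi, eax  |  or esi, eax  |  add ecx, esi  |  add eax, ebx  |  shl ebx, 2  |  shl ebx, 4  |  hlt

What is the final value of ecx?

13

after mov ebx, 20: ebx=20
after mov eax, 10: eax=10
after mov ecx, 2: ecx=2
after mov esi, 1: esi=1
after sub eax, ecx: eax=10-2=8
after xor esi, ecx: esi=1^2=3
after or esi, eax: esi=3|8=11
after or esi, eax: esi=11|8=11
after add ecx, esi: ecx=2+11=13
after add eax, ebx: eax=8+20=28
after shl ebx, 2: ebx=20<<2=80
after shl ebx, 4: ebx=80<<4=1280
halt.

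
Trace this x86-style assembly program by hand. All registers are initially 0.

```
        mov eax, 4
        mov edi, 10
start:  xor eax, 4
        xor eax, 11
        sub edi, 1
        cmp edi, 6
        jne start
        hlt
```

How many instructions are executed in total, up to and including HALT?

mov eax, 4 → eax=4
mov edi, 10 → edi=10
xor eax, 4 → eax=4^4=0
xor eax, 11 → eax=0^11=11
sub edi, 1 → edi=10-1=9
cmp edi, 6  (cmp 9,6)
jne start: taken
xor eax, 4 → eax=11^4=15
xor eax, 11 → eax=15^11=4
sub edi, 1 → edi=9-1=8
cmp edi, 6  (cmp 8,6)
jne start: taken
xor eax, 4 → eax=4^4=0
xor eax, 11 → eax=0^11=11
sub edi, 1 → edi=8-1=7
cmp edi, 6  (cmp 7,6)
jne start: taken
xor eax, 4 → eax=11^4=15
xor eax, 11 → eax=15^11=4
sub edi, 1 → edi=7-1=6
cmp edi, 6  (cmp 6,6)
jne start: not taken
halt.
Total executed instructions: 23.

23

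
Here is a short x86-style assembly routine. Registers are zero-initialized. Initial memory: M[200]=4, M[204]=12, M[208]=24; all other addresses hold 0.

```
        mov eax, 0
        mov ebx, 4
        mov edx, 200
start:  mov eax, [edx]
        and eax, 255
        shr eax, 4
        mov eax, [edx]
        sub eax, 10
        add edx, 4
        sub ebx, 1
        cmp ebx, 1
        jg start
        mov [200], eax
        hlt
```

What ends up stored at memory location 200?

14

eax=0
ebx=4
edx=200
eax=M[200]=4
eax=4&255=4
eax=4>>4=0
eax=M[200]=4
eax=4-10=-6
edx=200+4=204
ebx=4-1=3
cmp ebx, 1  (cmp 3,1)
jg start: taken
eax=M[204]=12
eax=12&255=12
eax=12>>4=0
eax=M[204]=12
eax=12-10=2
edx=204+4=208
ebx=3-1=2
cmp ebx, 1  (cmp 2,1)
jg start: taken
eax=M[208]=24
eax=24&255=24
eax=24>>4=1
eax=M[208]=24
eax=24-10=14
edx=208+4=212
ebx=2-1=1
cmp ebx, 1  (cmp 1,1)
jg start: not taken
mov [200], eax → M[200]=14
halt.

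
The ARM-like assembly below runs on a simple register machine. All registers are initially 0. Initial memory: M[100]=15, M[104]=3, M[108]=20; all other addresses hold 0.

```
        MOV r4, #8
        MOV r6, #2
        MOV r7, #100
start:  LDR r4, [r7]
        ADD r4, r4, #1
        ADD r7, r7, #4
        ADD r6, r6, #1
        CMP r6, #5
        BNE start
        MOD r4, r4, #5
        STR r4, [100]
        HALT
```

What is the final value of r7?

after MOV r4, #8: r4=8
after MOV r6, #2: r6=2
after MOV r7, #100: r7=100
after LDR r4, [r7]: r4=M[100]=15
after ADD r4, r4, #1: r4=15+1=16
after ADD r7, r7, #4: r7=100+4=104
after ADD r6, r6, #1: r6=2+1=3
CMP r6, #5  (cmp 3,5)
BNE start: taken
after LDR r4, [r7]: r4=M[104]=3
after ADD r4, r4, #1: r4=3+1=4
after ADD r7, r7, #4: r7=104+4=108
after ADD r6, r6, #1: r6=3+1=4
CMP r6, #5  (cmp 4,5)
BNE start: taken
after LDR r4, [r7]: r4=M[108]=20
after ADD r4, r4, #1: r4=20+1=21
after ADD r7, r7, #4: r7=108+4=112
after ADD r6, r6, #1: r6=4+1=5
CMP r6, #5  (cmp 5,5)
BNE start: not taken
after MOD r4, r4, #5: r4=21%5=1
STR r4, [100] → M[100]=1
halt.

112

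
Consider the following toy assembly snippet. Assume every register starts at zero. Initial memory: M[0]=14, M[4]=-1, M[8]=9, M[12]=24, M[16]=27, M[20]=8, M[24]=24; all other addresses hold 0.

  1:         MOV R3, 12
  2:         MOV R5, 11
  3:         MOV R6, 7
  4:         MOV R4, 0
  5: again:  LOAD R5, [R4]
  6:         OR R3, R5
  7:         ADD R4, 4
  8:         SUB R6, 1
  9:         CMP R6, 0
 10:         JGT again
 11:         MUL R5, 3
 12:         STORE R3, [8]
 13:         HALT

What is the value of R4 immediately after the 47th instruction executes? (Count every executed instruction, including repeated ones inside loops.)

after MOV R3, 12: R3=12
after MOV R5, 11: R5=11
after MOV R6, 7: R6=7
after MOV R4, 0: R4=0
after LOAD R5, [R4]: R5=M[0]=14
after OR R3, R5: R3=12|14=14
after ADD R4, 4: R4=0+4=4
after SUB R6, 1: R6=7-1=6
CMP R6, 0  (cmp 6,0)
JGT again: taken
after LOAD R5, [R4]: R5=M[4]=-1
after OR R3, R5: R3=14|(-1)=-1
after ADD R4, 4: R4=4+4=8
after SUB R6, 1: R6=6-1=5
CMP R6, 0  (cmp 5,0)
JGT again: taken
after LOAD R5, [R4]: R5=M[8]=9
after OR R3, R5: R3=(-1)|9=-1
after ADD R4, 4: R4=8+4=12
after SUB R6, 1: R6=5-1=4
CMP R6, 0  (cmp 4,0)
JGT again: taken
after LOAD R5, [R4]: R5=M[12]=24
after OR R3, R5: R3=(-1)|24=-1
after ADD R4, 4: R4=12+4=16
after SUB R6, 1: R6=4-1=3
CMP R6, 0  (cmp 3,0)
JGT again: taken
after LOAD R5, [R4]: R5=M[16]=27
after OR R3, R5: R3=(-1)|27=-1
after ADD R4, 4: R4=16+4=20
after SUB R6, 1: R6=3-1=2
CMP R6, 0  (cmp 2,0)
JGT again: taken
after LOAD R5, [R4]: R5=M[20]=8
after OR R3, R5: R3=(-1)|8=-1
after ADD R4, 4: R4=20+4=24
after SUB R6, 1: R6=2-1=1
CMP R6, 0  (cmp 1,0)
JGT again: taken
after LOAD R5, [R4]: R5=M[24]=24
after OR R3, R5: R3=(-1)|24=-1
after ADD R4, 4: R4=24+4=28
after SUB R6, 1: R6=1-1=0
CMP R6, 0  (cmp 0,0)
JGT again: not taken
after MUL R5, 3: R5=24*3=72
After step 47: R4 = 28.

28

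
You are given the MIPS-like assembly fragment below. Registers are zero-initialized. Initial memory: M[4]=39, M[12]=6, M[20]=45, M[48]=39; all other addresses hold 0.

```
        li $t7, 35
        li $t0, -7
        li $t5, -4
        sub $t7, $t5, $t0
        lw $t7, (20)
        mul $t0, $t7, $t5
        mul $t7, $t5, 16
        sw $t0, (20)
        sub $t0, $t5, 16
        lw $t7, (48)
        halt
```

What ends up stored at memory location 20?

after li $t7, 35: $t7=35
after li $t0, -7: $t0=-7
after li $t5, -4: $t5=-4
after sub $t7, $t5, $t0: $t7=(-4)-(-7)=3
after lw $t7, (20): $t7=M[20]=45
after mul $t0, $t7, $t5: $t0=45*(-4)=-180
after mul $t7, $t5, 16: $t7=(-4)*16=-64
sw $t0, (20) → M[20]=-180
after sub $t0, $t5, 16: $t0=(-4)-16=-20
after lw $t7, (48): $t7=M[48]=39
halt.

-180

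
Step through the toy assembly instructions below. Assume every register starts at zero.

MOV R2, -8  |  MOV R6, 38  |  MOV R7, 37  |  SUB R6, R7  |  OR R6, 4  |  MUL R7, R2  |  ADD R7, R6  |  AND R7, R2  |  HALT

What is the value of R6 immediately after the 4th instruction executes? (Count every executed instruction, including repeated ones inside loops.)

MOV R2, -8 → R2=-8
MOV R6, 38 → R6=38
MOV R7, 37 → R7=37
SUB R6, R7 → R6=38-37=1
After step 4: R6 = 1.

1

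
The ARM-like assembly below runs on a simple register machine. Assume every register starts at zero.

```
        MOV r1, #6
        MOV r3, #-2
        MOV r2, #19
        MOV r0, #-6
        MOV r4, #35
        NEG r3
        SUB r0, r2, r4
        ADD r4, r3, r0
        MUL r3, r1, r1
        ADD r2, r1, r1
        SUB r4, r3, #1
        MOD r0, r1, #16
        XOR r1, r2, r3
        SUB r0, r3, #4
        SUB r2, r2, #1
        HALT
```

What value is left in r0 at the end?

32

r1=6
r3=-2
r2=19
r0=-6
r4=35
r3=-(-2)=2
r0=19-35=-16
r4=2+(-16)=-14
r3=6*6=36
r2=6+6=12
r4=36-1=35
r0=6%16=6
r1=12^36=40
r0=36-4=32
r2=12-1=11
halt.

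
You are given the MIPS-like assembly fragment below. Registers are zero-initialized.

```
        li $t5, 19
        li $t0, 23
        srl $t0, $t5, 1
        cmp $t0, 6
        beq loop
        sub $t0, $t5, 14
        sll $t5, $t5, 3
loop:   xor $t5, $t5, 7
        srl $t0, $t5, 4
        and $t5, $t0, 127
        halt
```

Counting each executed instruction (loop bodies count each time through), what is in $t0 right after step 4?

9

$t5=19
$t0=23
$t0=19>>1=9
cmp $t0, 6  (cmp 9,6)
After step 4: $t0 = 9.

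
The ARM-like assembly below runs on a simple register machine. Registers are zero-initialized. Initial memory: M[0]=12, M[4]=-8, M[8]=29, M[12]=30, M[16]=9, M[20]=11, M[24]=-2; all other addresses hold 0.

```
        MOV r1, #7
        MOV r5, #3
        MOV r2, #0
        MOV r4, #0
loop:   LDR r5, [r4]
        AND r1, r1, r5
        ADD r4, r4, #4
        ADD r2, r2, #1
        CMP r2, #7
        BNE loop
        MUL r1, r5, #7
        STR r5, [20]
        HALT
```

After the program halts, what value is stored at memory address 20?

-2

MOV r1, #7 → r1=7
MOV r5, #3 → r5=3
MOV r2, #0 → r2=0
MOV r4, #0 → r4=0
LDR r5, [r4] → r5=M[0]=12
AND r1, r1, r5 → r1=7&12=4
ADD r4, r4, #4 → r4=0+4=4
ADD r2, r2, #1 → r2=0+1=1
CMP r2, #7  (cmp 1,7)
BNE loop: taken
LDR r5, [r4] → r5=M[4]=-8
AND r1, r1, r5 → r1=4&(-8)=0
ADD r4, r4, #4 → r4=4+4=8
ADD r2, r2, #1 → r2=1+1=2
CMP r2, #7  (cmp 2,7)
BNE loop: taken
LDR r5, [r4] → r5=M[8]=29
AND r1, r1, r5 → r1=0&29=0
ADD r4, r4, #4 → r4=8+4=12
ADD r2, r2, #1 → r2=2+1=3
CMP r2, #7  (cmp 3,7)
BNE loop: taken
LDR r5, [r4] → r5=M[12]=30
AND r1, r1, r5 → r1=0&30=0
ADD r4, r4, #4 → r4=12+4=16
ADD r2, r2, #1 → r2=3+1=4
CMP r2, #7  (cmp 4,7)
BNE loop: taken
LDR r5, [r4] → r5=M[16]=9
AND r1, r1, r5 → r1=0&9=0
ADD r4, r4, #4 → r4=16+4=20
ADD r2, r2, #1 → r2=4+1=5
CMP r2, #7  (cmp 5,7)
BNE loop: taken
LDR r5, [r4] → r5=M[20]=11
AND r1, r1, r5 → r1=0&11=0
ADD r4, r4, #4 → r4=20+4=24
ADD r2, r2, #1 → r2=5+1=6
CMP r2, #7  (cmp 6,7)
BNE loop: taken
LDR r5, [r4] → r5=M[24]=-2
AND r1, r1, r5 → r1=0&(-2)=0
ADD r4, r4, #4 → r4=24+4=28
ADD r2, r2, #1 → r2=6+1=7
CMP r2, #7  (cmp 7,7)
BNE loop: not taken
MUL r1, r5, #7 → r1=(-2)*7=-14
STR r5, [20] → M[20]=-2
halt.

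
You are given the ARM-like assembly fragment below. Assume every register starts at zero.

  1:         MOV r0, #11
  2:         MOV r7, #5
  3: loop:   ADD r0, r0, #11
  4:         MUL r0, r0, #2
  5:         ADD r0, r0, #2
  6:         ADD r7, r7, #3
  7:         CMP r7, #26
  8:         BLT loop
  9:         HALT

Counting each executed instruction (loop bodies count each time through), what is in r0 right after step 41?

after MOV r0, #11: r0=11
after MOV r7, #5: r7=5
after ADD r0, r0, #11: r0=11+11=22
after MUL r0, r0, #2: r0=22*2=44
after ADD r0, r0, #2: r0=44+2=46
after ADD r7, r7, #3: r7=5+3=8
CMP r7, #26  (cmp 8,26)
BLT loop: taken
after ADD r0, r0, #11: r0=46+11=57
after MUL r0, r0, #2: r0=57*2=114
after ADD r0, r0, #2: r0=114+2=116
after ADD r7, r7, #3: r7=8+3=11
CMP r7, #26  (cmp 11,26)
BLT loop: taken
after ADD r0, r0, #11: r0=116+11=127
after MUL r0, r0, #2: r0=127*2=254
after ADD r0, r0, #2: r0=254+2=256
after ADD r7, r7, #3: r7=11+3=14
CMP r7, #26  (cmp 14,26)
BLT loop: taken
after ADD r0, r0, #11: r0=256+11=267
after MUL r0, r0, #2: r0=267*2=534
after ADD r0, r0, #2: r0=534+2=536
after ADD r7, r7, #3: r7=14+3=17
CMP r7, #26  (cmp 17,26)
BLT loop: taken
after ADD r0, r0, #11: r0=536+11=547
after MUL r0, r0, #2: r0=547*2=1094
after ADD r0, r0, #2: r0=1094+2=1096
after ADD r7, r7, #3: r7=17+3=20
CMP r7, #26  (cmp 20,26)
BLT loop: taken
after ADD r0, r0, #11: r0=1096+11=1107
after MUL r0, r0, #2: r0=1107*2=2214
after ADD r0, r0, #2: r0=2214+2=2216
after ADD r7, r7, #3: r7=20+3=23
CMP r7, #26  (cmp 23,26)
BLT loop: taken
after ADD r0, r0, #11: r0=2216+11=2227
after MUL r0, r0, #2: r0=2227*2=4454
after ADD r0, r0, #2: r0=4454+2=4456
After step 41: r0 = 4456.

4456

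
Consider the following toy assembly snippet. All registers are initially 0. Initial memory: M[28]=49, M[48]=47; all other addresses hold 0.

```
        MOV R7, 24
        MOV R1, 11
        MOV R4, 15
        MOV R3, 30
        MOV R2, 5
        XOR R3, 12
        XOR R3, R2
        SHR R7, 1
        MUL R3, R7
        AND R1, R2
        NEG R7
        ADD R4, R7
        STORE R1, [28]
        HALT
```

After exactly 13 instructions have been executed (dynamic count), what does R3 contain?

276

after MOV R7, 24: R7=24
after MOV R1, 11: R1=11
after MOV R4, 15: R4=15
after MOV R3, 30: R3=30
after MOV R2, 5: R2=5
after XOR R3, 12: R3=30^12=18
after XOR R3, R2: R3=18^5=23
after SHR R7, 1: R7=24>>1=12
after MUL R3, R7: R3=23*12=276
after AND R1, R2: R1=11&5=1
after NEG R7: R7=-(12)=-12
after ADD R4, R7: R4=15+(-12)=3
STORE R1, [28] → M[28]=1
After step 13: R3 = 276.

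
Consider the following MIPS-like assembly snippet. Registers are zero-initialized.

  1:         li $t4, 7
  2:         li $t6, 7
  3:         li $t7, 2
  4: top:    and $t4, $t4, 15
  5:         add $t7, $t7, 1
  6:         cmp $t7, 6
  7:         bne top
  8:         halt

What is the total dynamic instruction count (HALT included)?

20

$t4=7
$t6=7
$t7=2
$t4=7&15=7
$t7=2+1=3
cmp $t7, 6  (cmp 3,6)
bne top: taken
$t4=7&15=7
$t7=3+1=4
cmp $t7, 6  (cmp 4,6)
bne top: taken
$t4=7&15=7
$t7=4+1=5
cmp $t7, 6  (cmp 5,6)
bne top: taken
$t4=7&15=7
$t7=5+1=6
cmp $t7, 6  (cmp 6,6)
bne top: not taken
halt.
Total executed instructions: 20.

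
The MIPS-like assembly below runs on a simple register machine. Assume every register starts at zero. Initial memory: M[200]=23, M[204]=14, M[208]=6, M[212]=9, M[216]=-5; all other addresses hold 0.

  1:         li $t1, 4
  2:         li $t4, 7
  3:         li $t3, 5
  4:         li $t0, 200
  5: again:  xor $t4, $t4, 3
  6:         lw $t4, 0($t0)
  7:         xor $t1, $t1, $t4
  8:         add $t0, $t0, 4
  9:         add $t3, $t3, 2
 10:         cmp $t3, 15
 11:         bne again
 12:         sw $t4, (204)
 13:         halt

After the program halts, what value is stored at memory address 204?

li $t1, 4 → $t1=4
li $t4, 7 → $t4=7
li $t3, 5 → $t3=5
li $t0, 200 → $t0=200
xor $t4, $t4, 3 → $t4=7^3=4
lw $t4, 0($t0) → $t4=M[200]=23
xor $t1, $t1, $t4 → $t1=4^23=19
add $t0, $t0, 4 → $t0=200+4=204
add $t3, $t3, 2 → $t3=5+2=7
cmp $t3, 15  (cmp 7,15)
bne again: taken
xor $t4, $t4, 3 → $t4=23^3=20
lw $t4, 0($t0) → $t4=M[204]=14
xor $t1, $t1, $t4 → $t1=19^14=29
add $t0, $t0, 4 → $t0=204+4=208
add $t3, $t3, 2 → $t3=7+2=9
cmp $t3, 15  (cmp 9,15)
bne again: taken
xor $t4, $t4, 3 → $t4=14^3=13
lw $t4, 0($t0) → $t4=M[208]=6
xor $t1, $t1, $t4 → $t1=29^6=27
add $t0, $t0, 4 → $t0=208+4=212
add $t3, $t3, 2 → $t3=9+2=11
cmp $t3, 15  (cmp 11,15)
bne again: taken
xor $t4, $t4, 3 → $t4=6^3=5
lw $t4, 0($t0) → $t4=M[212]=9
xor $t1, $t1, $t4 → $t1=27^9=18
add $t0, $t0, 4 → $t0=212+4=216
add $t3, $t3, 2 → $t3=11+2=13
cmp $t3, 15  (cmp 13,15)
bne again: taken
xor $t4, $t4, 3 → $t4=9^3=10
lw $t4, 0($t0) → $t4=M[216]=-5
xor $t1, $t1, $t4 → $t1=18^(-5)=-23
add $t0, $t0, 4 → $t0=216+4=220
add $t3, $t3, 2 → $t3=13+2=15
cmp $t3, 15  (cmp 15,15)
bne again: not taken
sw $t4, (204) → M[204]=-5
halt.

-5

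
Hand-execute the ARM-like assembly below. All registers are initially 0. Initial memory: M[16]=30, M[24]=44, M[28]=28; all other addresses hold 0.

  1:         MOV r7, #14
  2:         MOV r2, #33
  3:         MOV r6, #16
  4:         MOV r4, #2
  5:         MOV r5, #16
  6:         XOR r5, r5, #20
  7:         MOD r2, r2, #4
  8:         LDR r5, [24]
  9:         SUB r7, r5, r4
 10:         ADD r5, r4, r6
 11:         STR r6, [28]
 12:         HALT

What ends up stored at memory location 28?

MOV r7, #14 → r7=14
MOV r2, #33 → r2=33
MOV r6, #16 → r6=16
MOV r4, #2 → r4=2
MOV r5, #16 → r5=16
XOR r5, r5, #20 → r5=16^20=4
MOD r2, r2, #4 → r2=33%4=1
LDR r5, [24] → r5=M[24]=44
SUB r7, r5, r4 → r7=44-2=42
ADD r5, r4, r6 → r5=2+16=18
STR r6, [28] → M[28]=16
halt.

16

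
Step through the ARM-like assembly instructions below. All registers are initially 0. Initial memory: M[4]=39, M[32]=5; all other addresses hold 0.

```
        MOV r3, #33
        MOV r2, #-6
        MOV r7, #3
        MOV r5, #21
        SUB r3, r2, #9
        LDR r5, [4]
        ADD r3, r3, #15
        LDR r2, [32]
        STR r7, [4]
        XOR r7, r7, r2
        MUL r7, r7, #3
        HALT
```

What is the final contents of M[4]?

r3=33
r2=-6
r7=3
r5=21
r3=(-6)-9=-15
r5=M[4]=39
r3=(-15)+15=0
r2=M[32]=5
STR r7, [4] → M[4]=3
r7=3^5=6
r7=6*3=18
halt.

3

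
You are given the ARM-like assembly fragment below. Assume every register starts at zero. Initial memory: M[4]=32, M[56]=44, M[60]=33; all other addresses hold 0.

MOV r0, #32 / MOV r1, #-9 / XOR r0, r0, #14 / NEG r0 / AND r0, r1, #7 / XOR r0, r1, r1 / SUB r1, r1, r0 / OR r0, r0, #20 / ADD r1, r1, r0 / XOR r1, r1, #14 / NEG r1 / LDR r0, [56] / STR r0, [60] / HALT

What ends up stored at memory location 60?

44

after MOV r0, #32: r0=32
after MOV r1, #-9: r1=-9
after XOR r0, r0, #14: r0=32^14=46
after NEG r0: r0=-(46)=-46
after AND r0, r1, #7: r0=(-9)&7=7
after XOR r0, r1, r1: r0=(-9)^(-9)=0
after SUB r1, r1, r0: r1=(-9)-0=-9
after OR r0, r0, #20: r0=0|20=20
after ADD r1, r1, r0: r1=(-9)+20=11
after XOR r1, r1, #14: r1=11^14=5
after NEG r1: r1=-(5)=-5
after LDR r0, [56]: r0=M[56]=44
STR r0, [60] → M[60]=44
halt.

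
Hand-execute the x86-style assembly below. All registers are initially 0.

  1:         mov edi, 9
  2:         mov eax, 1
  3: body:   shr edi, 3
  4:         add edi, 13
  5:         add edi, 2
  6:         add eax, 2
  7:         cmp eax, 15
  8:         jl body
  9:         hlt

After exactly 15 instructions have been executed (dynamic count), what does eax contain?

after mov edi, 9: edi=9
after mov eax, 1: eax=1
after shr edi, 3: edi=9>>3=1
after add edi, 13: edi=1+13=14
after add edi, 2: edi=14+2=16
after add eax, 2: eax=1+2=3
cmp eax, 15  (cmp 3,15)
jl body: taken
after shr edi, 3: edi=16>>3=2
after add edi, 13: edi=2+13=15
after add edi, 2: edi=15+2=17
after add eax, 2: eax=3+2=5
cmp eax, 15  (cmp 5,15)
jl body: taken
after shr edi, 3: edi=17>>3=2
After step 15: eax = 5.

5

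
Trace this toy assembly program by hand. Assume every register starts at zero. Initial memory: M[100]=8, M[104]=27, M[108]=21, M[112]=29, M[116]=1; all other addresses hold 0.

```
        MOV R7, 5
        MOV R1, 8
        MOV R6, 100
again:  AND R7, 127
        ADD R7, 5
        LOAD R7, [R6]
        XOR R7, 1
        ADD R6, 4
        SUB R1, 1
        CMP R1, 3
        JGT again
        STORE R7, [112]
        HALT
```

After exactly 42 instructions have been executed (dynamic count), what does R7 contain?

after MOV R7, 5: R7=5
after MOV R1, 8: R1=8
after MOV R6, 100: R6=100
after AND R7, 127: R7=5&127=5
after ADD R7, 5: R7=5+5=10
after LOAD R7, [R6]: R7=M[100]=8
after XOR R7, 1: R7=8^1=9
after ADD R6, 4: R6=100+4=104
after SUB R1, 1: R1=8-1=7
CMP R1, 3  (cmp 7,3)
JGT again: taken
after AND R7, 127: R7=9&127=9
after ADD R7, 5: R7=9+5=14
after LOAD R7, [R6]: R7=M[104]=27
after XOR R7, 1: R7=27^1=26
after ADD R6, 4: R6=104+4=108
after SUB R1, 1: R1=7-1=6
CMP R1, 3  (cmp 6,3)
JGT again: taken
after AND R7, 127: R7=26&127=26
after ADD R7, 5: R7=26+5=31
after LOAD R7, [R6]: R7=M[108]=21
after XOR R7, 1: R7=21^1=20
after ADD R6, 4: R6=108+4=112
after SUB R1, 1: R1=6-1=5
CMP R1, 3  (cmp 5,3)
JGT again: taken
after AND R7, 127: R7=20&127=20
after ADD R7, 5: R7=20+5=25
after LOAD R7, [R6]: R7=M[112]=29
after XOR R7, 1: R7=29^1=28
after ADD R6, 4: R6=112+4=116
after SUB R1, 1: R1=5-1=4
CMP R1, 3  (cmp 4,3)
JGT again: taken
after AND R7, 127: R7=28&127=28
after ADD R7, 5: R7=28+5=33
after LOAD R7, [R6]: R7=M[116]=1
after XOR R7, 1: R7=1^1=0
after ADD R6, 4: R6=116+4=120
after SUB R1, 1: R1=4-1=3
CMP R1, 3  (cmp 3,3)
After step 42: R7 = 0.

0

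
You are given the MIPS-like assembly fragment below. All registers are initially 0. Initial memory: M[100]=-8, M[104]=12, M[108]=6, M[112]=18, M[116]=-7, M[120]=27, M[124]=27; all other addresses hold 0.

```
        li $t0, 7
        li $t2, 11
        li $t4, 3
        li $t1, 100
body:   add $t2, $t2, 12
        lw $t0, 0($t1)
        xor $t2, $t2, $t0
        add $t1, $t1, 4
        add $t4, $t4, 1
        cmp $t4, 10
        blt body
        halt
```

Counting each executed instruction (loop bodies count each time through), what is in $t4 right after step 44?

after li $t0, 7: $t0=7
after li $t2, 11: $t2=11
after li $t4, 3: $t4=3
after li $t1, 100: $t1=100
after add $t2, $t2, 12: $t2=11+12=23
after lw $t0, 0($t1): $t0=M[100]=-8
after xor $t2, $t2, $t0: $t2=23^(-8)=-17
after add $t1, $t1, 4: $t1=100+4=104
after add $t4, $t4, 1: $t4=3+1=4
cmp $t4, 10  (cmp 4,10)
blt body: taken
after add $t2, $t2, 12: $t2=(-17)+12=-5
after lw $t0, 0($t1): $t0=M[104]=12
after xor $t2, $t2, $t0: $t2=(-5)^12=-9
after add $t1, $t1, 4: $t1=104+4=108
after add $t4, $t4, 1: $t4=4+1=5
cmp $t4, 10  (cmp 5,10)
blt body: taken
after add $t2, $t2, 12: $t2=(-9)+12=3
after lw $t0, 0($t1): $t0=M[108]=6
after xor $t2, $t2, $t0: $t2=3^6=5
after add $t1, $t1, 4: $t1=108+4=112
after add $t4, $t4, 1: $t4=5+1=6
cmp $t4, 10  (cmp 6,10)
blt body: taken
after add $t2, $t2, 12: $t2=5+12=17
after lw $t0, 0($t1): $t0=M[112]=18
after xor $t2, $t2, $t0: $t2=17^18=3
after add $t1, $t1, 4: $t1=112+4=116
after add $t4, $t4, 1: $t4=6+1=7
cmp $t4, 10  (cmp 7,10)
blt body: taken
after add $t2, $t2, 12: $t2=3+12=15
after lw $t0, 0($t1): $t0=M[116]=-7
after xor $t2, $t2, $t0: $t2=15^(-7)=-10
after add $t1, $t1, 4: $t1=116+4=120
after add $t4, $t4, 1: $t4=7+1=8
cmp $t4, 10  (cmp 8,10)
blt body: taken
after add $t2, $t2, 12: $t2=(-10)+12=2
after lw $t0, 0($t1): $t0=M[120]=27
after xor $t2, $t2, $t0: $t2=2^27=25
after add $t1, $t1, 4: $t1=120+4=124
after add $t4, $t4, 1: $t4=8+1=9
After step 44: $t4 = 9.

9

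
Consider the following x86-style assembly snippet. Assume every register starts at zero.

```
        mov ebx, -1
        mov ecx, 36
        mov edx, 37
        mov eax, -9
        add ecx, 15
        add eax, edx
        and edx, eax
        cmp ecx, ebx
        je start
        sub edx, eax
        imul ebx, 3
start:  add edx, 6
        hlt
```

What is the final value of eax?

28

ebx=-1
ecx=36
edx=37
eax=-9
ecx=36+15=51
eax=(-9)+37=28
edx=37&28=4
cmp ecx, ebx  (cmp 51,-1)
je start: not taken
edx=4-28=-24
ebx=(-1)*3=-3
edx=(-24)+6=-18
halt.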